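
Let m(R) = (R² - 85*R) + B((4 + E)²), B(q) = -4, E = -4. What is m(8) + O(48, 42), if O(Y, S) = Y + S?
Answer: -530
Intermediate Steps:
O(Y, S) = S + Y
m(R) = -4 + R² - 85*R (m(R) = (R² - 85*R) - 4 = -4 + R² - 85*R)
m(8) + O(48, 42) = (-4 + 8² - 85*8) + (42 + 48) = (-4 + 64 - 680) + 90 = -620 + 90 = -530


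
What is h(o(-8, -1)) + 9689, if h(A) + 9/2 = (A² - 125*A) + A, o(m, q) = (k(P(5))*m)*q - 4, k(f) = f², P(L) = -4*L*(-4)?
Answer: 5229383593/2 ≈ 2.6147e+9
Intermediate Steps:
P(L) = 16*L
o(m, q) = -4 + 6400*m*q (o(m, q) = ((16*5)²*m)*q - 4 = (80²*m)*q - 4 = (6400*m)*q - 4 = 6400*m*q - 4 = -4 + 6400*m*q)
h(A) = -9/2 + A² - 124*A (h(A) = -9/2 + ((A² - 125*A) + A) = -9/2 + (A² - 124*A) = -9/2 + A² - 124*A)
h(o(-8, -1)) + 9689 = (-9/2 + (-4 + 6400*(-8)*(-1))² - 124*(-4 + 6400*(-8)*(-1))) + 9689 = (-9/2 + (-4 + 51200)² - 124*(-4 + 51200)) + 9689 = (-9/2 + 51196² - 124*51196) + 9689 = (-9/2 + 2621030416 - 6348304) + 9689 = 5229364215/2 + 9689 = 5229383593/2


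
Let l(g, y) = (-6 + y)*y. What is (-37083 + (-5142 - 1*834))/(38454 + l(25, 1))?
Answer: -43059/38449 ≈ -1.1199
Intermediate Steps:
l(g, y) = y*(-6 + y)
(-37083 + (-5142 - 1*834))/(38454 + l(25, 1)) = (-37083 + (-5142 - 1*834))/(38454 + 1*(-6 + 1)) = (-37083 + (-5142 - 834))/(38454 + 1*(-5)) = (-37083 - 5976)/(38454 - 5) = -43059/38449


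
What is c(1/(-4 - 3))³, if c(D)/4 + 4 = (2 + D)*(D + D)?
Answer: -700227072/117649 ≈ -5951.8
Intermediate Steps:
c(D) = -16 + 8*D*(2 + D) (c(D) = -16 + 4*((2 + D)*(D + D)) = -16 + 4*((2 + D)*(2*D)) = -16 + 4*(2*D*(2 + D)) = -16 + 8*D*(2 + D))
c(1/(-4 - 3))³ = (-16 + 8*(1/(-4 - 3))² + 16/(-4 - 3))³ = (-16 + 8*(1/(-7))² + 16/(-7))³ = (-16 + 8*(-⅐)² + 16*(-⅐))³ = (-16 + 8*(1/49) - 16/7)³ = (-16 + 8/49 - 16/7)³ = (-888/49)³ = -700227072/117649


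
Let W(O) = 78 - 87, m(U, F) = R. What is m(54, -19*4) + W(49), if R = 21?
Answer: 12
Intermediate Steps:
m(U, F) = 21
W(O) = -9
m(54, -19*4) + W(49) = 21 - 9 = 12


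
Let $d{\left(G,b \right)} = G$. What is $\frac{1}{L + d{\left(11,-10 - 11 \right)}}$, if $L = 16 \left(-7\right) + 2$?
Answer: $- \frac{1}{99} \approx -0.010101$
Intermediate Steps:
$L = -110$ ($L = -112 + 2 = -110$)
$\frac{1}{L + d{\left(11,-10 - 11 \right)}} = \frac{1}{-110 + 11} = \frac{1}{-99} = - \frac{1}{99}$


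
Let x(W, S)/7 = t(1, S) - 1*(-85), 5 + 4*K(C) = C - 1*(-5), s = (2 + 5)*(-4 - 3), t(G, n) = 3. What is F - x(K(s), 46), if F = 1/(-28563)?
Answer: -17594809/28563 ≈ -616.00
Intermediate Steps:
s = -49 (s = 7*(-7) = -49)
K(C) = C/4 (K(C) = -5/4 + (C - 1*(-5))/4 = -5/4 + (C + 5)/4 = -5/4 + (5 + C)/4 = -5/4 + (5/4 + C/4) = C/4)
x(W, S) = 616 (x(W, S) = 7*(3 - 1*(-85)) = 7*(3 + 85) = 7*88 = 616)
F = -1/28563 ≈ -3.5010e-5
F - x(K(s), 46) = -1/28563 - 1*616 = -1/28563 - 616 = -17594809/28563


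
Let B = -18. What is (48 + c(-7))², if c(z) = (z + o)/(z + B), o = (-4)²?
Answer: 1418481/625 ≈ 2269.6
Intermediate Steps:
o = 16
c(z) = (16 + z)/(-18 + z) (c(z) = (z + 16)/(z - 18) = (16 + z)/(-18 + z))
(48 + c(-7))² = (48 + (16 - 7)/(-18 - 7))² = (48 + 9/(-25))² = (48 - 1/25*9)² = (48 - 9/25)² = (1191/25)² = 1418481/625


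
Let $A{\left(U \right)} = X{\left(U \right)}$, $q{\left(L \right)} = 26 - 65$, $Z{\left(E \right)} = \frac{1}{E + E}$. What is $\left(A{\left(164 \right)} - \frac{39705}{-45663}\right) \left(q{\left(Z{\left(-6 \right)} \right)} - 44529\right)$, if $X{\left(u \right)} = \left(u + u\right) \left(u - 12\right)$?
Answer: $- \frac{33821381045448}{15221} \approx -2.222 \cdot 10^{9}$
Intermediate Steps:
$Z{\left(E \right)} = \frac{1}{2 E}$
$X{\left(u \right)} = 2 u \left(-12 + u\right)$
$q{\left(L \right)} = -39$
$A{\left(U \right)} = 2 U \left(-12 + U\right)$
$\left(A{\left(164 \right)} - \frac{39705}{-45663}\right) \left(q{\left(Z{\left(-6 \right)} \right)} - 44529\right) = \left(2 \cdot 164 \left(-12 + 164\right) - \frac{39705}{-45663}\right) \left(-39 - 44529\right) = \left(2 \cdot 164 \cdot 152 - - \frac{13235}{15221}\right) \left(-44568\right) = \left(49856 + \frac{13235}{15221}\right) \left(-44568\right) = \frac{758871411}{15221} \left(-44568\right) = - \frac{33821381045448}{15221}$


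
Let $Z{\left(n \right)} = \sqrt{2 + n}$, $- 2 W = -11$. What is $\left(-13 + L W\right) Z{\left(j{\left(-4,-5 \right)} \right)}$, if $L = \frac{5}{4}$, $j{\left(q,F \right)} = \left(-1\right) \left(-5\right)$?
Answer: $- \frac{49 \sqrt{7}}{8} \approx -16.205$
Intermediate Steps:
$W = \frac{11}{2}$ ($W = \left(- \frac{1}{2}\right) \left(-11\right) = \frac{11}{2} \approx 5.5$)
$j{\left(q,F \right)} = 5$
$L = \frac{5}{4}$ ($L = 5 \cdot \frac{1}{4} = \frac{5}{4} \approx 1.25$)
$\left(-13 + L W\right) Z{\left(j{\left(-4,-5 \right)} \right)} = \left(-13 + \frac{5}{4} \cdot \frac{11}{2}\right) \sqrt{2 + 5} = \left(-13 + \frac{55}{8}\right) \sqrt{7} = - \frac{49 \sqrt{7}}{8}$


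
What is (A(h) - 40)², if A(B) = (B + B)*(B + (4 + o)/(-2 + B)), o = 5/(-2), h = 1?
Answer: 1681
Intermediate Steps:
o = -5/2 (o = 5*(-½) = -5/2 ≈ -2.5000)
A(B) = 2*B*(B + 3/(2*(-2 + B))) (A(B) = (B + B)*(B + (4 - 5/2)/(-2 + B)) = (2*B)*(B + 3/(2*(-2 + B))) = 2*B*(B + 3/(2*(-2 + B))))
(A(h) - 40)² = (1*(3 - 4*1 + 2*1²)/(-2 + 1) - 40)² = (1*(3 - 4 + 2*1)/(-1) - 40)² = (1*(-1)*(3 - 4 + 2) - 40)² = (1*(-1)*1 - 40)² = (-1 - 40)² = (-41)² = 1681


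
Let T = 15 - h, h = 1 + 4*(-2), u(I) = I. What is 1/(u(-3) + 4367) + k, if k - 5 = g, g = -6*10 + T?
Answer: -144011/4364 ≈ -33.000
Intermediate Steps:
h = -7 (h = 1 - 8 = -7)
T = 22 (T = 15 - 1*(-7) = 15 + 7 = 22)
g = -38 (g = -6*10 + 22 = -60 + 22 = -38)
k = -33 (k = 5 - 38 = -33)
1/(u(-3) + 4367) + k = 1/(-3 + 4367) - 33 = 1/4364 - 33 = -144011/4364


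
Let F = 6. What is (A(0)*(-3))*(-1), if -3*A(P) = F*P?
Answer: 0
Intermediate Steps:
A(P) = -2*P
(A(0)*(-3))*(-1) = (-2*0*(-3))*(-1) = (0*(-3))*(-1) = 0*(-1) = 0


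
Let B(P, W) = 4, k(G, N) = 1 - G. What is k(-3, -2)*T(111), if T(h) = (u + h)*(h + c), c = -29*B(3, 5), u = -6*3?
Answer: -1860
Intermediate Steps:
u = -18
c = -116 (c = -29*4 = -116)
T(h) = (-116 + h)*(-18 + h) (T(h) = (-18 + h)*(h - 116) = (-18 + h)*(-116 + h) = (-116 + h)*(-18 + h))
k(-3, -2)*T(111) = (1 - 1*(-3))*(2088 + 111² - 134*111) = (1 + 3)*(2088 + 12321 - 14874) = 4*(-465) = -1860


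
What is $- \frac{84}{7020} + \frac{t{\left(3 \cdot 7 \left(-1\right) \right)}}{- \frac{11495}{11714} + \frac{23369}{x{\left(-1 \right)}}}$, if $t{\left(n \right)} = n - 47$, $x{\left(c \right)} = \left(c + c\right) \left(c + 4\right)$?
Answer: $\frac{16907759}{3080401155} \approx 0.0054888$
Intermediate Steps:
$x{\left(c \right)} = 2 c \left(4 + c\right)$
$t{\left(n \right)} = -47 + n$
$- \frac{84}{7020} + \frac{t{\left(3 \cdot 7 \left(-1\right) \right)}}{- \frac{11495}{11714} + \frac{23369}{x{\left(-1 \right)}}} = - \frac{84}{7020} + \frac{-47 + 3 \cdot 7 \left(-1\right)}{- \frac{11495}{11714} + \frac{23369}{2 \left(-1\right) \left(4 - 1\right)}} = \left(-84\right) \frac{1}{7020} + \frac{-47 + 21 \left(-1\right)}{\left(-11495\right) \frac{1}{11714} + \frac{23369}{2 \left(-1\right) 3}} = - \frac{7}{585} + \frac{-47 - 21}{- \frac{11495}{11714} + \frac{23369}{-6}} = - \frac{7}{585} - \frac{68}{- \frac{11495}{11714} + 23369 \left(- \frac{1}{6}\right)} = - \frac{7}{585} - \frac{68}{- \frac{11495}{11714} - \frac{23369}{6}} = - \frac{7}{585} - \frac{68}{- \frac{68453359}{17571}} = - \frac{7}{585} - - \frac{1194828}{68453359} = - \frac{7}{585} + \frac{1194828}{68453359} = \frac{16907759}{3080401155}$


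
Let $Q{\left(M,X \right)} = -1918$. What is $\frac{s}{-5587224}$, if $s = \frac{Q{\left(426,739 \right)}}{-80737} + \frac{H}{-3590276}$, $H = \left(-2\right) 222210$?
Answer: $- \frac{10691821727}{404889520022562072} \approx -2.6407 \cdot 10^{-8}$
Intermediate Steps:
$H = -444420$
$s = \frac{10691821727}{72467028353}$ ($s = - \frac{1918}{-80737} - \frac{444420}{-3590276} = \left(-1918\right) \left(- \frac{1}{80737}\right) - - \frac{111105}{897569} = \frac{1918}{80737} + \frac{111105}{897569} = \frac{10691821727}{72467028353} \approx 0.14754$)
$\frac{s}{-5587224} = \frac{10691821727}{72467028353 \left(-5587224\right)} = \frac{10691821727}{72467028353} \left(- \frac{1}{5587224}\right) = - \frac{10691821727}{404889520022562072}$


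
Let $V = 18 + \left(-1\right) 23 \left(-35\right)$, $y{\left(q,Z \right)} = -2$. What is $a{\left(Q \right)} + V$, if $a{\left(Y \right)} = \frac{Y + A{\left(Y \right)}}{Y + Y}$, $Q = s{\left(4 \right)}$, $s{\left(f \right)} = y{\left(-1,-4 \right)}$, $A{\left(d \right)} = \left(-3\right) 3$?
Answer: $\frac{3303}{4} \approx 825.75$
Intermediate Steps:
$A{\left(d \right)} = -9$
$s{\left(f \right)} = -2$
$Q = -2$
$V = 823$ ($V = 18 - -805 = 18 + 805 = 823$)
$a{\left(Y \right)} = \frac{-9 + Y}{2 Y}$ ($a{\left(Y \right)} = \frac{Y - 9}{Y + Y} = \frac{-9 + Y}{2 Y}$)
$a{\left(Q \right)} + V = \frac{-9 - 2}{2 \left(-2\right)} + 823 = \frac{1}{2} \left(- \frac{1}{2}\right) \left(-11\right) + 823 = \frac{11}{4} + 823 = \frac{3303}{4}$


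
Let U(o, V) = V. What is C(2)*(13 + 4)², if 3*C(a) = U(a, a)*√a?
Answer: 578*√2/3 ≈ 272.47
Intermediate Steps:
C(a) = a^(3/2)/3 (C(a) = (a*√a)/3 = a^(3/2)/3)
C(2)*(13 + 4)² = (2^(3/2)/3)*(13 + 4)² = ((2*√2)/3)*17² = (2*√2/3)*289 = 578*√2/3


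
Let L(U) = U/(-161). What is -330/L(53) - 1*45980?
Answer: -2383810/53 ≈ -44978.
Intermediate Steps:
L(U) = -U/161 (L(U) = U*(-1/161) = -U/161)
-330/L(53) - 1*45980 = -330/((-1/161*53)) - 1*45980 = -330/(-53/161) - 45980 = -330*(-161/53) - 45980 = 53130/53 - 45980 = -2383810/53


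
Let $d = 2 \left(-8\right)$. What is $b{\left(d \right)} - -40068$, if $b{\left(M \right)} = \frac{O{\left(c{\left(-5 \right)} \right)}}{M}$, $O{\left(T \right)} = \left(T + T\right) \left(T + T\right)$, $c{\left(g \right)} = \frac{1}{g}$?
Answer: $\frac{4006799}{100} \approx 40068.0$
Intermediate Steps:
$O{\left(T \right)} = 4 T^{2}$ ($O{\left(T \right)} = 2 T 2 T = 4 T^{2}$)
$d = -16$
$b{\left(M \right)} = \frac{4}{25 M}$ ($b{\left(M \right)} = \frac{4 \left(\frac{1}{-5}\right)^{2}}{M} = \frac{4 \left(- \frac{1}{5}\right)^{2}}{M} = \frac{4 \cdot \frac{1}{25}}{M} = \frac{4}{25 M}$)
$b{\left(d \right)} - -40068 = \frac{4}{25 \left(-16\right)} - -40068 = \frac{4}{25} \left(- \frac{1}{16}\right) + 40068 = - \frac{1}{100} + 40068 = \frac{4006799}{100}$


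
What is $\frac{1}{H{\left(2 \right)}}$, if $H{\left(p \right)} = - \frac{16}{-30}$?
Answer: $\frac{15}{8} \approx 1.875$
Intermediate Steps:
$H{\left(p \right)} = \frac{8}{15}$ ($H{\left(p \right)} = \left(-16\right) \left(- \frac{1}{30}\right) = \frac{8}{15}$)
$\frac{1}{H{\left(2 \right)}} = \frac{1}{\frac{8}{15}} = \frac{15}{8}$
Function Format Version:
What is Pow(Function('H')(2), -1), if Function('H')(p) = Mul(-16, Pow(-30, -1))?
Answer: Rational(15, 8) ≈ 1.8750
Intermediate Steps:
Function('H')(p) = Rational(8, 15) (Function('H')(p) = Mul(-16, Rational(-1, 30)) = Rational(8, 15))
Pow(Function('H')(2), -1) = Pow(Rational(8, 15), -1) = Rational(15, 8)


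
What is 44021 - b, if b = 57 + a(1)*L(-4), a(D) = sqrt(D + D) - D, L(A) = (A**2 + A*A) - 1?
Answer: 43995 - 31*sqrt(2) ≈ 43951.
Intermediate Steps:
L(A) = -1 + 2*A**2 (L(A) = (A**2 + A**2) - 1 = 2*A**2 - 1 = -1 + 2*A**2)
a(D) = -D + sqrt(2)*sqrt(D) (a(D) = sqrt(2*D) - D = sqrt(2)*sqrt(D) - D = -D + sqrt(2)*sqrt(D))
b = 26 + 31*sqrt(2) (b = 57 + (-1*1 + sqrt(2)*sqrt(1))*(-1 + 2*(-4)**2) = 57 + (-1 + sqrt(2)*1)*(-1 + 2*16) = 57 + (-1 + sqrt(2))*(-1 + 32) = 57 + (-1 + sqrt(2))*31 = 57 + (-31 + 31*sqrt(2)) = 26 + 31*sqrt(2) ≈ 69.841)
44021 - b = 44021 - (26 + 31*sqrt(2)) = 44021 + (-26 - 31*sqrt(2)) = 43995 - 31*sqrt(2)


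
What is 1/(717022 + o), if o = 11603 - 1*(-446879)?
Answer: 1/1175504 ≈ 8.5070e-7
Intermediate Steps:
o = 458482 (o = 11603 + 446879 = 458482)
1/(717022 + o) = 1/(717022 + 458482) = 1/1175504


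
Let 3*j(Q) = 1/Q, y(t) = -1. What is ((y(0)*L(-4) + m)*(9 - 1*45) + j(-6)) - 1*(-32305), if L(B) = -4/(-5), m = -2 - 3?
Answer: 2926237/90 ≈ 32514.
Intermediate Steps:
m = -5
j(Q) = 1/(3*Q)
L(B) = 4/5 (L(B) = -4*(-1/5) = 4/5)
((y(0)*L(-4) + m)*(9 - 1*45) + j(-6)) - 1*(-32305) = ((-1*4/5 - 5)*(9 - 1*45) + (1/3)/(-6)) - 1*(-32305) = ((-4/5 - 5)*(9 - 45) + (1/3)*(-1/6)) + 32305 = (-29/5*(-36) - 1/18) + 32305 = (1044/5 - 1/18) + 32305 = 18787/90 + 32305 = 2926237/90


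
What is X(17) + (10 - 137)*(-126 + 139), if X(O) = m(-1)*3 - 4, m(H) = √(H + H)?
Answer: -1655 + 3*I*√2 ≈ -1655.0 + 4.2426*I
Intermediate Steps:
m(H) = √2*√H (m(H) = √(2*H) = √2*√H)
X(O) = -4 + 3*I*√2 (X(O) = (√2*√(-1))*3 - 4 = (√2*I)*3 - 4 = (I*√2)*3 - 4 = 3*I*√2 - 4 = -4 + 3*I*√2)
X(17) + (10 - 137)*(-126 + 139) = (-4 + 3*I*√2) + (10 - 137)*(-126 + 139) = (-4 + 3*I*√2) - 127*13 = (-4 + 3*I*√2) - 1651 = -1655 + 3*I*√2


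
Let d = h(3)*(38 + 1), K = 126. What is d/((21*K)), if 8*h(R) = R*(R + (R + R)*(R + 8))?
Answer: 299/784 ≈ 0.38138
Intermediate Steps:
h(R) = R*(R + 2*R*(8 + R))/8 (h(R) = (R*(R + (R + R)*(R + 8)))/8 = (R*(R + (2*R)*(8 + R)))/8 = (R*(R + 2*R*(8 + R)))/8 = R*(R + 2*R*(8 + R))/8)
d = 8073/8 (d = ((⅛)*3²*(17 + 2*3))*(38 + 1) = ((⅛)*9*(17 + 6))*39 = ((⅛)*9*23)*39 = (207/8)*39 = 8073/8 ≈ 1009.1)
d/((21*K)) = 8073/(8*((21*126))) = (8073/8)/2646 = (8073/8)*(1/2646) = 299/784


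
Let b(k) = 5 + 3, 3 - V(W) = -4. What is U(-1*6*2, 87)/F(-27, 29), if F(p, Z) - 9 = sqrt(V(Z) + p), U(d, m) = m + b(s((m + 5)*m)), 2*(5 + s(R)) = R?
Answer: 855/101 - 190*I*sqrt(5)/101 ≈ 8.4653 - 4.2065*I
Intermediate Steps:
V(W) = 7 (V(W) = 3 - 1*(-4) = 3 + 4 = 7)
s(R) = -5 + R/2
b(k) = 8
U(d, m) = 8 + m (U(d, m) = m + 8 = 8 + m)
F(p, Z) = 9 + sqrt(7 + p)
U(-1*6*2, 87)/F(-27, 29) = (8 + 87)/(9 + sqrt(7 - 27)) = 95/(9 + sqrt(-20)) = 95/(9 + 2*I*sqrt(5))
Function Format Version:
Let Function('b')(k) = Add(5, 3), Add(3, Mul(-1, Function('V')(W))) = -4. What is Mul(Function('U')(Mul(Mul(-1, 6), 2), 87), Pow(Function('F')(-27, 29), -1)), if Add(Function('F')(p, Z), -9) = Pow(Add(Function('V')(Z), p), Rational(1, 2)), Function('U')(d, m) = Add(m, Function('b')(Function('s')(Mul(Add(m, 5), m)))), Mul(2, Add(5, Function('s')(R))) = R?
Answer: Add(Rational(855, 101), Mul(Rational(-190, 101), I, Pow(5, Rational(1, 2)))) ≈ Add(8.4653, Mul(-4.2065, I))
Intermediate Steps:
Function('V')(W) = 7 (Function('V')(W) = Add(3, Mul(-1, -4)) = Add(3, 4) = 7)
Function('s')(R) = Add(-5, Mul(Rational(1, 2), R))
Function('b')(k) = 8
Function('U')(d, m) = Add(8, m) (Function('U')(d, m) = Add(m, 8) = Add(8, m))
Function('F')(p, Z) = Add(9, Pow(Add(7, p), Rational(1, 2)))
Mul(Function('U')(Mul(Mul(-1, 6), 2), 87), Pow(Function('F')(-27, 29), -1)) = Mul(Add(8, 87), Pow(Add(9, Pow(Add(7, -27), Rational(1, 2))), -1)) = Mul(95, Pow(Add(9, Pow(-20, Rational(1, 2))), -1)) = Mul(95, Pow(Add(9, Mul(2, I, Pow(5, Rational(1, 2)))), -1))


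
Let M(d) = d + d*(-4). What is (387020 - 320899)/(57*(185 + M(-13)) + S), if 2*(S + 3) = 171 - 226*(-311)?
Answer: 132242/95987 ≈ 1.3777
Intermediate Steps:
M(d) = -3*d (M(d) = d - 4*d = -3*d)
S = 70451/2 (S = -3 + (171 - 226*(-311))/2 = -3 + (171 + 70286)/2 = -3 + (½)*70457 = -3 + 70457/2 = 70451/2 ≈ 35226.)
(387020 - 320899)/(57*(185 + M(-13)) + S) = (387020 - 320899)/(57*(185 - 3*(-13)) + 70451/2) = 66121/(57*(185 + 39) + 70451/2) = 66121/(57*224 + 70451/2) = 66121/(12768 + 70451/2) = 66121/(95987/2) = 66121*(2/95987) = 132242/95987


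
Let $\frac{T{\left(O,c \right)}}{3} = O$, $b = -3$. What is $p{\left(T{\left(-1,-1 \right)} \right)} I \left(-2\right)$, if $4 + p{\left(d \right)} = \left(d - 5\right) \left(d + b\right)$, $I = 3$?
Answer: $-264$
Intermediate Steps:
$T{\left(O,c \right)} = 3 O$
$p{\left(d \right)} = -4 + \left(-5 + d\right) \left(-3 + d\right)$ ($p{\left(d \right)} = -4 + \left(d - 5\right) \left(d - 3\right) = -4 + \left(-5 + d\right) \left(-3 + d\right)$)
$p{\left(T{\left(-1,-1 \right)} \right)} I \left(-2\right) = \left(11 + \left(3 \left(-1\right)\right)^{2} - 8 \cdot 3 \left(-1\right)\right) 3 \left(-2\right) = \left(11 + \left(-3\right)^{2} - -24\right) 3 \left(-2\right) = \left(11 + 9 + 24\right) 3 \left(-2\right) = 44 \cdot 3 \left(-2\right) = 132 \left(-2\right) = -264$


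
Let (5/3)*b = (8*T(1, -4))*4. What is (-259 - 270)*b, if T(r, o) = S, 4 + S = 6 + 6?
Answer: -406272/5 ≈ -81254.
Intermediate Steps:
S = 8 (S = -4 + (6 + 6) = -4 + 12 = 8)
T(r, o) = 8
b = 768/5 (b = 3*((8*8)*4)/5 = 3*(64*4)/5 = (⅗)*256 = 768/5 ≈ 153.60)
(-259 - 270)*b = (-259 - 270)*(768/5) = -529*768/5 = -406272/5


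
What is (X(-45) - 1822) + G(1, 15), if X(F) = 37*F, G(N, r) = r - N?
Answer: -3473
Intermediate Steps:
(X(-45) - 1822) + G(1, 15) = (37*(-45) - 1822) + (15 - 1*1) = (-1665 - 1822) + (15 - 1) = -3487 + 14 = -3473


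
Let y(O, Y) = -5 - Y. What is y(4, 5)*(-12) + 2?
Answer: 122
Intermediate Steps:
y(4, 5)*(-12) + 2 = (-5 - 1*5)*(-12) + 2 = (-5 - 5)*(-12) + 2 = -10*(-12) + 2 = 120 + 2 = 122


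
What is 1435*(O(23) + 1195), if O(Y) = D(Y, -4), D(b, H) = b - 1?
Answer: 1746395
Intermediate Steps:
D(b, H) = -1 + b
O(Y) = -1 + Y
1435*(O(23) + 1195) = 1435*((-1 + 23) + 1195) = 1435*(22 + 1195) = 1435*1217 = 1746395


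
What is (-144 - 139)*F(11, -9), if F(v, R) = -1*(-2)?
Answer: -566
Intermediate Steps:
F(v, R) = 2
(-144 - 139)*F(11, -9) = (-144 - 139)*2 = -283*2 = -566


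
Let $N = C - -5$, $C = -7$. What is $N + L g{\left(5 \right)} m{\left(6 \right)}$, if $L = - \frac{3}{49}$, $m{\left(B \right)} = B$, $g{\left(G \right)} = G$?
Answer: $- \frac{188}{49} \approx -3.8367$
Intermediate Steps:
$N = -2$ ($N = -7 - -5 = -7 + 5 = -2$)
$L = - \frac{3}{49}$ ($L = \left(-3\right) \frac{1}{49} = - \frac{3}{49} \approx -0.061224$)
$N + L g{\left(5 \right)} m{\left(6 \right)} = -2 - \frac{3 \cdot 5 \cdot 6}{49} = -2 - \frac{90}{49} = - \frac{188}{49}$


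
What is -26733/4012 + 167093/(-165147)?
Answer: -5085251867/662569764 ≈ -7.6750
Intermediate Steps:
-26733/4012 + 167093/(-165147) = -26733*1/4012 + 167093*(-1/165147) = -26733/4012 - 167093/165147 = -5085251867/662569764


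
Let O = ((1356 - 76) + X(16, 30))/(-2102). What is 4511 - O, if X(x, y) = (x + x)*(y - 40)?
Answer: 4741541/1051 ≈ 4511.5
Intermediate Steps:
X(x, y) = 2*x*(-40 + y) (X(x, y) = (2*x)*(-40 + y) = 2*x*(-40 + y))
O = -480/1051 (O = ((1356 - 76) + 2*16*(-40 + 30))/(-2102) = (1280 + 2*16*(-10))*(-1/2102) = (1280 - 320)*(-1/2102) = 960*(-1/2102) = -480/1051 ≈ -0.45671)
4511 - O = 4511 - 1*(-480/1051) = 4511 + 480/1051 = 4741541/1051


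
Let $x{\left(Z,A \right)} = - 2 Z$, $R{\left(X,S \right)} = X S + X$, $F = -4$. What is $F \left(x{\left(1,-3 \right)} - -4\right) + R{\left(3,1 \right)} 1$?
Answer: $-2$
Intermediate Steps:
$R{\left(X,S \right)} = X + S X$ ($R{\left(X,S \right)} = S X + X = X + S X$)
$F \left(x{\left(1,-3 \right)} - -4\right) + R{\left(3,1 \right)} 1 = - 4 \left(\left(-2\right) 1 - -4\right) + 3 \left(1 + 1\right) 1 = - 4 \left(-2 + 4\right) + 3 \cdot 2 \cdot 1 = \left(-4\right) 2 + 6 \cdot 1 = -8 + 6 = -2$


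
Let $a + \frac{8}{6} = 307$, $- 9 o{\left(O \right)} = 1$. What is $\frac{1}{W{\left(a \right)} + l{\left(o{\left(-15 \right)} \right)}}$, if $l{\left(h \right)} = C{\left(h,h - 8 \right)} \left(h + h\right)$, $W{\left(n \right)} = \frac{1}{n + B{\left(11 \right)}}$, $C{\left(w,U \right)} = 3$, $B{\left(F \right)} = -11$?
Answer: $- \frac{2652}{1759} \approx -1.5077$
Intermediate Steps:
$o{\left(O \right)} = - \frac{1}{9}$ ($o{\left(O \right)} = \left(- \frac{1}{9}\right) 1 = - \frac{1}{9}$)
$a = \frac{917}{3}$ ($a = - \frac{4}{3} + 307 = \frac{917}{3} \approx 305.67$)
$W{\left(n \right)} = \frac{1}{-11 + n}$ ($W{\left(n \right)} = \frac{1}{n - 11} = \frac{1}{-11 + n}$)
$l{\left(h \right)} = 6 h$ ($l{\left(h \right)} = 3 \left(h + h\right) = 3 \cdot 2 h = 6 h$)
$\frac{1}{W{\left(a \right)} + l{\left(o{\left(-15 \right)} \right)}} = \frac{1}{\frac{1}{-11 + \frac{917}{3}} + 6 \left(- \frac{1}{9}\right)} = \frac{1}{\frac{1}{\frac{884}{3}} - \frac{2}{3}} = \frac{1}{\frac{3}{884} - \frac{2}{3}} = \frac{1}{- \frac{1759}{2652}} = - \frac{2652}{1759}$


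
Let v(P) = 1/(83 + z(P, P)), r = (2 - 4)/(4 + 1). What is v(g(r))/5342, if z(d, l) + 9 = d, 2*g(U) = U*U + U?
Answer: 25/9866674 ≈ 2.5338e-6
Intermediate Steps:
r = -2/5 ≈ -0.40000
g(U) = U/2 + U**2/2 (g(U) = (U*U + U)/2 = (U**2 + U)/2 = (U + U**2)/2 = U/2 + U**2/2)
z(d, l) = -9 + d
v(P) = 1/(74 + P) (v(P) = 1/(83 + (-9 + P)) = 1/(74 + P))
v(g(r))/5342 = 1/((74 + (1/2)*(-2/5)*(1 - 2/5))*5342) = (1/5342)/(74 + (1/2)*(-2/5)*(3/5)) = (1/5342)/(74 - 3/25) = (1/5342)/(1847/25) = (25/1847)*(1/5342) = 25/9866674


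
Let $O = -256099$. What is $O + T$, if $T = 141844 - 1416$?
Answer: $-115671$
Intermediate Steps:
$T = 140428$ ($T = 141844 - 1416 = 140428$)
$O + T = -256099 + 140428 = -115671$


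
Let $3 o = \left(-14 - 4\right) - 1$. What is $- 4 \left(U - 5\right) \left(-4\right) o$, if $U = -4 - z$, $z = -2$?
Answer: $\frac{2128}{3} \approx 709.33$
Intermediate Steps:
$o = - \frac{19}{3}$ ($o = \frac{\left(-14 - 4\right) - 1}{3} = \frac{-18 - 1}{3} = \frac{1}{3} \left(-19\right) = - \frac{19}{3} \approx -6.3333$)
$U = -2$ ($U = -4 - -2 = -4 + 2 = -2$)
$- 4 \left(U - 5\right) \left(-4\right) o = - 4 \left(-2 - 5\right) \left(-4\right) \left(- \frac{19}{3}\right) = - 4 \left(\left(-7\right) \left(-4\right)\right) \left(- \frac{19}{3}\right) = \left(-4\right) 28 \left(- \frac{19}{3}\right) = \left(-112\right) \left(- \frac{19}{3}\right) = \frac{2128}{3}$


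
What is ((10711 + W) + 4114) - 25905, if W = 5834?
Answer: -5246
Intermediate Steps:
((10711 + W) + 4114) - 25905 = ((10711 + 5834) + 4114) - 25905 = (16545 + 4114) - 25905 = 20659 - 25905 = -5246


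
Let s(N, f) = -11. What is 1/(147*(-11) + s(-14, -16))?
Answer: -1/1628 ≈ -0.00061425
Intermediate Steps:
1/(147*(-11) + s(-14, -16)) = 1/(147*(-11) - 11) = 1/(-1617 - 11) = 1/(-1628) = -1/1628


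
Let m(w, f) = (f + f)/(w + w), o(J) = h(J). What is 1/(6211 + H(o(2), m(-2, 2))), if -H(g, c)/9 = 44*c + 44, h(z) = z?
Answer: 1/6211 ≈ 0.00016100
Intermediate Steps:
o(J) = J
m(w, f) = f/w (m(w, f) = (2*f)/((2*w)) = (2*f)*(1/(2*w)) = f/w)
H(g, c) = -396 - 396*c (H(g, c) = -9*(44*c + 44) = -9*(44 + 44*c) = -396 - 396*c)
1/(6211 + H(o(2), m(-2, 2))) = 1/(6211 + (-396 - 792/(-2))) = 1/(6211 + (-396 - 792*(-1)/2)) = 1/(6211 + (-396 - 396*(-1))) = 1/(6211 + (-396 + 396)) = 1/(6211 + 0) = 1/6211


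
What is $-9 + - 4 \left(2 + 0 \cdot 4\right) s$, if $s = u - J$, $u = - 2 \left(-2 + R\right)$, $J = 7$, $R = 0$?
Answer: $15$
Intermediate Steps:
$u = 4$ ($u = - 2 \left(-2 + 0\right) = \left(-2\right) \left(-2\right) = 4$)
$s = -3$ ($s = 4 - 7 = -3$)
$-9 + - 4 \left(2 + 0 \cdot 4\right) s = -9 + - 4 \left(2 + 0 \cdot 4\right) \left(-3\right) = -9 + - 4 \left(2 + 0\right) \left(-3\right) = -9 + \left(-4\right) 2 \left(-3\right) = -9 - -24 = -9 + 24 = 15$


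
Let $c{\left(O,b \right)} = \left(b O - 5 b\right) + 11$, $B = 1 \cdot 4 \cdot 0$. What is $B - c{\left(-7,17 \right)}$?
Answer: $193$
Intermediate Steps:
$B = 0$ ($B = 4 \cdot 0 = 0$)
$c{\left(O,b \right)} = 11 - 5 b + O b$ ($c{\left(O,b \right)} = \left(O b - 5 b\right) + 11 = \left(- 5 b + O b\right) + 11 = 11 - 5 b + O b$)
$B - c{\left(-7,17 \right)} = 0 - \left(11 - 85 - 119\right) = 0 - -193 = 0 + 193 = 193$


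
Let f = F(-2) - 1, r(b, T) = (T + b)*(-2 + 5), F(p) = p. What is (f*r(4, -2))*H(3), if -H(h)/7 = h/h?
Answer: 126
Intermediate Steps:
H(h) = -7 (H(h) = -7*h/h = -7*1 = -7)
r(b, T) = 3*T + 3*b (r(b, T) = (T + b)*3 = 3*T + 3*b)
f = -3 (f = -2 - 1 = -3)
(f*r(4, -2))*H(3) = -3*(3*(-2) + 3*4)*(-7) = -3*(-6 + 12)*(-7) = -3*6*(-7) = -18*(-7) = 126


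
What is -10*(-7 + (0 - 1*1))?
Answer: 80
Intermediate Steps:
-10*(-7 + (0 - 1*1)) = -10*(-7 + (0 - 1)) = -10*(-7 - 1) = -10*(-8) = 80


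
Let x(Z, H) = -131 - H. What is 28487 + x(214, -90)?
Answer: 28446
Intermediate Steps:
28487 + x(214, -90) = 28487 + (-131 - 1*(-90)) = 28487 + (-131 + 90) = 28487 - 41 = 28446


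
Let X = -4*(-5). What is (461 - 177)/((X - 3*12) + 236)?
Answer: 71/55 ≈ 1.2909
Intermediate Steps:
X = 20
(461 - 177)/((X - 3*12) + 236) = (461 - 177)/((20 - 3*12) + 236) = 284/((20 - 36) + 236) = 284/(-16 + 236) = 284/220 = 284*(1/220) = 71/55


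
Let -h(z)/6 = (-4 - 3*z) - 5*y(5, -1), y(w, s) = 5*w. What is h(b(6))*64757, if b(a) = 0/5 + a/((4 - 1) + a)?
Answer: 50899002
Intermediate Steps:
b(a) = a/(3 + a) (b(a) = 0*(⅕) + a/(3 + a) = 0 + a/(3 + a) = a/(3 + a))
h(z) = 774 + 18*z (h(z) = -6*((-4 - 3*z) - 25*5) = -6*((-4 - 3*z) - 5*25) = -6*((-4 - 3*z) - 125) = -6*(-129 - 3*z) = 774 + 18*z)
h(b(6))*64757 = (774 + 18*(6/(3 + 6)))*64757 = (774 + 18*(6/9))*64757 = (774 + 18*(6*(⅑)))*64757 = (774 + 18*(⅔))*64757 = (774 + 12)*64757 = 786*64757 = 50899002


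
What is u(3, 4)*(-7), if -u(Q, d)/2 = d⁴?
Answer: 3584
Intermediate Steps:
u(Q, d) = -2*d⁴
u(3, 4)*(-7) = -2*4⁴*(-7) = -2*256*(-7) = -512*(-7) = 3584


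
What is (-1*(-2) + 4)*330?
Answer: 1980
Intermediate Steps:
(-1*(-2) + 4)*330 = (2 + 4)*330 = 6*330 = 1980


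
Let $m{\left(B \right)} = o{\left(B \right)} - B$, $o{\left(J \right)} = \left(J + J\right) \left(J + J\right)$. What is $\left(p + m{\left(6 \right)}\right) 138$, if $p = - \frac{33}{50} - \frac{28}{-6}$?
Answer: $\frac{489923}{25} \approx 19597.0$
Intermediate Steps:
$p = \frac{601}{150}$ ($p = \left(-33\right) \frac{1}{50} - - \frac{14}{3} = - \frac{33}{50} + \frac{14}{3} = \frac{601}{150} \approx 4.0067$)
$o{\left(J \right)} = 4 J^{2}$ ($o{\left(J \right)} = 2 J 2 J = 4 J^{2}$)
$m{\left(B \right)} = - B + 4 B^{2}$ ($m{\left(B \right)} = 4 B^{2} - B = - B + 4 B^{2}$)
$\left(p + m{\left(6 \right)}\right) 138 = \left(\frac{601}{150} + 6 \left(-1 + 4 \cdot 6\right)\right) 138 = \left(\frac{601}{150} + 6 \left(-1 + 24\right)\right) 138 = \left(\frac{601}{150} + 6 \cdot 23\right) 138 = \left(\frac{601}{150} + 138\right) 138 = \frac{21301}{150} \cdot 138 = \frac{489923}{25}$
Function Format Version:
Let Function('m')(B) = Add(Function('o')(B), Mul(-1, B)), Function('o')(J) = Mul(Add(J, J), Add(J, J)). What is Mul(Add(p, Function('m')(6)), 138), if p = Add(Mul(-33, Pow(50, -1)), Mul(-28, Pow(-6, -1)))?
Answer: Rational(489923, 25) ≈ 19597.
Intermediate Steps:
p = Rational(601, 150) (p = Add(Mul(-33, Rational(1, 50)), Mul(-28, Rational(-1, 6))) = Add(Rational(-33, 50), Rational(14, 3)) = Rational(601, 150) ≈ 4.0067)
Function('o')(J) = Mul(4, Pow(J, 2)) (Function('o')(J) = Mul(Mul(2, J), Mul(2, J)) = Mul(4, Pow(J, 2)))
Function('m')(B) = Add(Mul(-1, B), Mul(4, Pow(B, 2))) (Function('m')(B) = Add(Mul(4, Pow(B, 2)), Mul(-1, B)) = Add(Mul(-1, B), Mul(4, Pow(B, 2))))
Mul(Add(p, Function('m')(6)), 138) = Mul(Add(Rational(601, 150), Mul(6, Add(-1, Mul(4, 6)))), 138) = Mul(Add(Rational(601, 150), Mul(6, Add(-1, 24))), 138) = Mul(Add(Rational(601, 150), Mul(6, 23)), 138) = Mul(Add(Rational(601, 150), 138), 138) = Mul(Rational(21301, 150), 138) = Rational(489923, 25)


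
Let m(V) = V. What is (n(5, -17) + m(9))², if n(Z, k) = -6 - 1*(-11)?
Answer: 196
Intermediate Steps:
n(Z, k) = 5 (n(Z, k) = -6 + 11 = 5)
(n(5, -17) + m(9))² = (5 + 9)² = 14² = 196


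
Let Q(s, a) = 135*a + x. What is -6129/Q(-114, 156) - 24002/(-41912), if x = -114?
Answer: 20488937/73157396 ≈ 0.28007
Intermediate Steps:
Q(s, a) = -114 + 135*a (Q(s, a) = 135*a - 114 = -114 + 135*a)
-6129/Q(-114, 156) - 24002/(-41912) = -6129/(-114 + 135*156) - 24002/(-41912) = -6129/(-114 + 21060) - 24002*(-1/41912) = -6129/20946 + 12001/20956 = -6129*1/20946 + 12001/20956 = -2043/6982 + 12001/20956 = 20488937/73157396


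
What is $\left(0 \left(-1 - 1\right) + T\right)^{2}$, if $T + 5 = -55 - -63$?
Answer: $9$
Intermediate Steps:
$T = 3$ ($T = -5 - -8 = -5 + \left(-55 + 63\right) = -5 + 8 = 3$)
$\left(0 \left(-1 - 1\right) + T\right)^{2} = \left(0 \left(-1 - 1\right) + 3\right)^{2} = \left(0 \left(-2\right) + 3\right)^{2} = \left(0 + 3\right)^{2} = 3^{2} = 9$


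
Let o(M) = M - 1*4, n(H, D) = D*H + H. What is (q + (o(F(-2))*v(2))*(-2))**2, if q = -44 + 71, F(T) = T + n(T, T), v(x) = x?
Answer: 1849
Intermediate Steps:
n(H, D) = H + D*H
F(T) = T + T*(1 + T)
o(M) = -4 + M (o(M) = M - 4 = -4 + M)
q = 27
(q + (o(F(-2))*v(2))*(-2))**2 = (27 + ((-4 - 2*(2 - 2))*2)*(-2))**2 = (27 + ((-4 - 2*0)*2)*(-2))**2 = (27 + ((-4 + 0)*2)*(-2))**2 = (27 - 4*2*(-2))**2 = (27 - 8*(-2))**2 = (27 + 16)**2 = 43**2 = 1849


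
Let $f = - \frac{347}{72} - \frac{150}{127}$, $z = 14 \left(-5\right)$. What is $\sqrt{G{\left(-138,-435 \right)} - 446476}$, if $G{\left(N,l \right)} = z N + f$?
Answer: $\frac{i \sqrt{1014552294742}}{1524} \approx 660.92 i$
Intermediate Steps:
$z = -70$
$f = - \frac{54869}{9144}$ ($f = \left(-347\right) \frac{1}{72} - \frac{150}{127} = - \frac{347}{72} - \frac{150}{127} = - \frac{54869}{9144} \approx -6.0005$)
$G{\left(N,l \right)} = - \frac{54869}{9144} - 70 N$ ($G{\left(N,l \right)} = - 70 N - \frac{54869}{9144} = - \frac{54869}{9144} - 70 N$)
$\sqrt{G{\left(-138,-435 \right)} - 446476} = \sqrt{\left(- \frac{54869}{9144} - -9660\right) - 446476} = \sqrt{\left(- \frac{54869}{9144} + 9660\right) - 446476} = \sqrt{\frac{88276171}{9144} - 446476} = \sqrt{- \frac{3994300373}{9144}} = \frac{i \sqrt{1014552294742}}{1524}$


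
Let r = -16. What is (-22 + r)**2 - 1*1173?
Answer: 271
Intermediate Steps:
(-22 + r)**2 - 1*1173 = (-22 - 16)**2 - 1*1173 = (-38)**2 - 1173 = 1444 - 1173 = 271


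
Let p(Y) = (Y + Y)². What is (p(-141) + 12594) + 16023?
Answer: 108141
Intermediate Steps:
p(Y) = 4*Y² (p(Y) = (2*Y)² = 4*Y²)
(p(-141) + 12594) + 16023 = (4*(-141)² + 12594) + 16023 = (4*19881 + 12594) + 16023 = (79524 + 12594) + 16023 = 92118 + 16023 = 108141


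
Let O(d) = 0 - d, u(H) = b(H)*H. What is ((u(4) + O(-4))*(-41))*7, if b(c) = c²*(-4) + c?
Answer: 67732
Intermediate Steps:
b(c) = c - 4*c² (b(c) = -4*c² + c = c - 4*c²)
u(H) = H²*(1 - 4*H) (u(H) = (H*(1 - 4*H))*H = H²*(1 - 4*H))
O(d) = -d
((u(4) + O(-4))*(-41))*7 = ((4²*(1 - 4*4) - 1*(-4))*(-41))*7 = ((16*(1 - 16) + 4)*(-41))*7 = ((16*(-15) + 4)*(-41))*7 = ((-240 + 4)*(-41))*7 = -236*(-41)*7 = 9676*7 = 67732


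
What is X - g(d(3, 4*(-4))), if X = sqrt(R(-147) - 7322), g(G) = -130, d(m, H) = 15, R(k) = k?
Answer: 130 + I*sqrt(7469) ≈ 130.0 + 86.423*I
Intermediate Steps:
X = I*sqrt(7469) (X = sqrt(-147 - 7322) = sqrt(-7469) = I*sqrt(7469) ≈ 86.423*I)
X - g(d(3, 4*(-4))) = I*sqrt(7469) - 1*(-130) = I*sqrt(7469) + 130 = 130 + I*sqrt(7469)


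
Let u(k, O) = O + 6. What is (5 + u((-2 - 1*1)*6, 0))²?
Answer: 121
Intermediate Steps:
u(k, O) = 6 + O
(5 + u((-2 - 1*1)*6, 0))² = (5 + (6 + 0))² = (5 + 6)² = 11² = 121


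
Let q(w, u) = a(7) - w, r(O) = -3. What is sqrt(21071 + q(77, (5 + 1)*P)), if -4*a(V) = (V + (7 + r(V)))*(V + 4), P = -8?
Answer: sqrt(83855)/2 ≈ 144.79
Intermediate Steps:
a(V) = -(4 + V)**2/4 (a(V) = -(V + (7 - 3))*(V + 4)/4 = -(V + 4)*(4 + V)/4 = -(4 + V)*(4 + V)/4 = -(4 + V)**2/4)
q(w, u) = -121/4 - w (q(w, u) = (-4 - 2*7 - 1/4*7**2) - w = (-4 - 14 - 1/4*49) - w = (-4 - 14 - 49/4) - w = -121/4 - w)
sqrt(21071 + q(77, (5 + 1)*P)) = sqrt(21071 + (-121/4 - 1*77)) = sqrt(21071 + (-121/4 - 77)) = sqrt(21071 - 429/4) = sqrt(83855/4) = sqrt(83855)/2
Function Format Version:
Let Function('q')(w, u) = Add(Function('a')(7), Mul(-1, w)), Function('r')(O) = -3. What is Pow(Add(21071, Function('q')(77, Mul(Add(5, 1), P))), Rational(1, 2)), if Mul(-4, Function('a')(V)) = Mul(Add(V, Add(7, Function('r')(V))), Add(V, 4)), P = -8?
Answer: Mul(Rational(1, 2), Pow(83855, Rational(1, 2))) ≈ 144.79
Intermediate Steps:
Function('a')(V) = Mul(Rational(-1, 4), Pow(Add(4, V), 2)) (Function('a')(V) = Mul(Rational(-1, 4), Mul(Add(V, Add(7, -3)), Add(V, 4))) = Mul(Rational(-1, 4), Mul(Add(V, 4), Add(4, V))) = Mul(Rational(-1, 4), Mul(Add(4, V), Add(4, V))) = Mul(Rational(-1, 4), Pow(Add(4, V), 2)))
Function('q')(w, u) = Add(Rational(-121, 4), Mul(-1, w)) (Function('q')(w, u) = Add(Add(-4, Mul(-2, 7), Mul(Rational(-1, 4), Pow(7, 2))), Mul(-1, w)) = Add(Add(-4, -14, Mul(Rational(-1, 4), 49)), Mul(-1, w)) = Add(Add(-4, -14, Rational(-49, 4)), Mul(-1, w)) = Add(Rational(-121, 4), Mul(-1, w)))
Pow(Add(21071, Function('q')(77, Mul(Add(5, 1), P))), Rational(1, 2)) = Pow(Add(21071, Add(Rational(-121, 4), Mul(-1, 77))), Rational(1, 2)) = Pow(Add(21071, Add(Rational(-121, 4), -77)), Rational(1, 2)) = Pow(Add(21071, Rational(-429, 4)), Rational(1, 2)) = Pow(Rational(83855, 4), Rational(1, 2)) = Mul(Rational(1, 2), Pow(83855, Rational(1, 2)))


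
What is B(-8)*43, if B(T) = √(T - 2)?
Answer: 43*I*√10 ≈ 135.98*I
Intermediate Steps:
B(T) = √(-2 + T)
B(-8)*43 = √(-2 - 8)*43 = √(-10)*43 = (I*√10)*43 = 43*I*√10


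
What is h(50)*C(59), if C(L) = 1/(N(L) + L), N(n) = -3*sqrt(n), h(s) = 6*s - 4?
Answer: 148/25 + 444*sqrt(59)/1475 ≈ 8.2321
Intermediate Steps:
h(s) = -4 + 6*s
C(L) = 1/(L - 3*sqrt(L)) (C(L) = 1/(-3*sqrt(L) + L) = 1/(L - 3*sqrt(L)))
h(50)*C(59) = (-4 + 6*50)/(59 - 3*sqrt(59)) = (-4 + 300)/(59 - 3*sqrt(59)) = 296/(59 - 3*sqrt(59))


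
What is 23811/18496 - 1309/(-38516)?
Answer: 235328935/178097984 ≈ 1.3213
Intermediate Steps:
23811/18496 - 1309/(-38516) = 23811*(1/18496) - 1309*(-1/38516) = 23811/18496 + 1309/38516 = 235328935/178097984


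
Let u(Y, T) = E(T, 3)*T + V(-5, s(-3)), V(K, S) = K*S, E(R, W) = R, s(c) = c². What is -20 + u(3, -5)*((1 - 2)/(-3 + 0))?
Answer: -80/3 ≈ -26.667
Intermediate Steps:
u(Y, T) = -45 + T² (u(Y, T) = T*T - 5*(-3)² = T² - 5*9 = T² - 45 = -45 + T²)
-20 + u(3, -5)*((1 - 2)/(-3 + 0)) = -20 + (-45 + (-5)²)*((1 - 2)/(-3 + 0)) = -20 + (-45 + 25)*(-1/(-3)) = -20 - (-20)*(-1)/3 = -20 - 20*⅓ = -20 - 20/3 = -80/3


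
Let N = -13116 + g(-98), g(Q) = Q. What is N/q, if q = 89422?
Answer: -6607/44711 ≈ -0.14777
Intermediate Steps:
N = -13214 (N = -13116 - 98 = -13214)
N/q = -13214/89422 = -13214*1/89422 = -6607/44711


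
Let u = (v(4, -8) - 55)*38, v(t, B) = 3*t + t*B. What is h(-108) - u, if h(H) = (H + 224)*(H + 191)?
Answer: 12478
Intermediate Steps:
h(H) = (191 + H)*(224 + H) (h(H) = (224 + H)*(191 + H) = (191 + H)*(224 + H))
v(t, B) = 3*t + B*t
u = -2850 (u = (4*(3 - 8) - 55)*38 = (4*(-5) - 55)*38 = (-20 - 55)*38 = -75*38 = -2850)
h(-108) - u = (42784 + (-108)² + 415*(-108)) - 1*(-2850) = (42784 + 11664 - 44820) + 2850 = 9628 + 2850 = 12478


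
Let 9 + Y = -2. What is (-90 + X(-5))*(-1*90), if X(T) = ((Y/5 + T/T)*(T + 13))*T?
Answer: 3780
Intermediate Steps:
Y = -11 (Y = -9 - 2 = -11)
X(T) = T*(-78/5 - 6*T/5) (X(T) = ((-11/5 + T/T)*(T + 13))*T = ((-11*1/5 + 1)*(13 + T))*T = ((-11/5 + 1)*(13 + T))*T = (-6*(13 + T)/5)*T = (-78/5 - 6*T/5)*T = T*(-78/5 - 6*T/5))
(-90 + X(-5))*(-1*90) = (-90 + (6/5)*(-5)*(-13 - 1*(-5)))*(-1*90) = (-90 + (6/5)*(-5)*(-13 + 5))*(-90) = (-90 + (6/5)*(-5)*(-8))*(-90) = (-90 + 48)*(-90) = -42*(-90) = 3780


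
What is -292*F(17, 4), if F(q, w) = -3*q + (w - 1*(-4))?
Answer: 12556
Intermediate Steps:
F(q, w) = 4 + w - 3*q (F(q, w) = -3*q + (w + 4) = -3*q + (4 + w) = 4 + w - 3*q)
-292*F(17, 4) = -292*(4 + 4 - 3*17) = -292*(4 + 4 - 51) = -292*(-43) = 12556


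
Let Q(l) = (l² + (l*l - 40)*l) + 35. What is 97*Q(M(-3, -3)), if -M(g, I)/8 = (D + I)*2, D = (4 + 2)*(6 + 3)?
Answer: -52636076605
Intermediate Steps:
D = 54 (D = 6*9 = 54)
M(g, I) = -864 - 16*I (M(g, I) = -8*(54 + I)*2 = -8*(108 + 2*I) = -864 - 16*I)
Q(l) = 35 + l² + l*(-40 + l²) (Q(l) = (l² + (l² - 40)*l) + 35 = (l² + (-40 + l²)*l) + 35 = (l² + l*(-40 + l²)) + 35 = 35 + l² + l*(-40 + l²))
97*Q(M(-3, -3)) = 97*(35 + (-864 - 16*(-3))² + (-864 - 16*(-3))³ - 40*(-864 - 16*(-3))) = 97*(35 + (-864 + 48)² + (-864 + 48)³ - 40*(-864 + 48)) = 97*(35 + (-816)² + (-816)³ - 40*(-816)) = 97*(35 + 665856 - 543338496 + 32640) = 97*(-542639965) = -52636076605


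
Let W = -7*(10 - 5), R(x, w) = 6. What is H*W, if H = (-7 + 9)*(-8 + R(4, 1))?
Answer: 140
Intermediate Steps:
W = -35 (W = -7*5 = -35)
H = -4 (H = (-7 + 9)*(-8 + 6) = 2*(-2) = -4)
H*W = -4*(-35) = 140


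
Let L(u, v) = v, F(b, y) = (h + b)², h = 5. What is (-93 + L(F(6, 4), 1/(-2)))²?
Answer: 34969/4 ≈ 8742.3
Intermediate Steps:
F(b, y) = (5 + b)²
(-93 + L(F(6, 4), 1/(-2)))² = (-93 + 1/(-2))² = (-93 - ½)² = (-187/2)² = 34969/4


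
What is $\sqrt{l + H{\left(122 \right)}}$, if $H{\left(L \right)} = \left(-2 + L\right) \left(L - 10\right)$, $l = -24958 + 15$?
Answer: $i \sqrt{11503} \approx 107.25 i$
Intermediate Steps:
$l = -24943$
$H{\left(L \right)} = \left(-10 + L\right) \left(-2 + L\right)$ ($H{\left(L \right)} = \left(-2 + L\right) \left(-10 + L\right) = \left(-10 + L\right) \left(-2 + L\right)$)
$\sqrt{l + H{\left(122 \right)}} = \sqrt{-24943 + \left(20 + 122^{2} - 1464\right)} = \sqrt{-24943 + \left(20 + 14884 - 1464\right)} = \sqrt{-24943 + 13440} = \sqrt{-11503} = i \sqrt{11503}$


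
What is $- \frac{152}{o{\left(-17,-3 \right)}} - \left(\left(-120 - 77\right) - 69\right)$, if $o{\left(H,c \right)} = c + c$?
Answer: $\frac{874}{3} \approx 291.33$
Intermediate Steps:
$o{\left(H,c \right)} = 2 c$
$- \frac{152}{o{\left(-17,-3 \right)}} - \left(\left(-120 - 77\right) - 69\right) = - \frac{152}{2 \left(-3\right)} - \left(\left(-120 - 77\right) - 69\right) = - \frac{152}{-6} - \left(-197 - 69\right) = \left(-152\right) \left(- \frac{1}{6}\right) - -266 = \frac{76}{3} + 266 = \frac{874}{3}$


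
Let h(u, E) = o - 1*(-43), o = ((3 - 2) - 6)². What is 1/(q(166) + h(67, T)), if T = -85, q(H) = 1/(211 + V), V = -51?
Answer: 160/10881 ≈ 0.014705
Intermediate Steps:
q(H) = 1/160 (q(H) = 1/(211 - 51) = 1/160)
o = 25 (o = (1 - 6)² = (-5)² = 25)
h(u, E) = 68 (h(u, E) = 25 - 1*(-43) = 25 + 43 = 68)
1/(q(166) + h(67, T)) = 1/(1/160 + 68) = 1/(10881/160) = 160/10881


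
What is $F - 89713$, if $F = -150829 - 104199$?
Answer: $-344741$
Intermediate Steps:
$F = -255028$
$F - 89713 = -255028 - 89713 = -344741$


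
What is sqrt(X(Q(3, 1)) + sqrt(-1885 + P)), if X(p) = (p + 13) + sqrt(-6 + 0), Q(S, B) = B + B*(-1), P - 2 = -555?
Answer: sqrt(13 + I*sqrt(6) + I*sqrt(2438)) ≈ 5.7633 + 4.4962*I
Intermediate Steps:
P = -553 (P = 2 - 555 = -553)
Q(S, B) = 0 (Q(S, B) = B - B = 0)
X(p) = 13 + p + I*sqrt(6) (X(p) = (13 + p) + sqrt(-6) = (13 + p) + I*sqrt(6) = 13 + p + I*sqrt(6))
sqrt(X(Q(3, 1)) + sqrt(-1885 + P)) = sqrt((13 + 0 + I*sqrt(6)) + sqrt(-1885 - 553)) = sqrt((13 + I*sqrt(6)) + sqrt(-2438)) = sqrt((13 + I*sqrt(6)) + I*sqrt(2438)) = sqrt(13 + I*sqrt(6) + I*sqrt(2438))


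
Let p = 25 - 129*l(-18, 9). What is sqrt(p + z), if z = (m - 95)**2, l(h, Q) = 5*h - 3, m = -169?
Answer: sqrt(81718) ≈ 285.86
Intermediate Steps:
l(h, Q) = -3 + 5*h
p = 12022 (p = 25 - 129*(-3 + 5*(-18)) = 25 - 129*(-3 - 90) = 25 - 129*(-93) = 25 + 11997 = 12022)
z = 69696 (z = (-169 - 95)**2 = (-264)**2 = 69696)
sqrt(p + z) = sqrt(12022 + 69696) = sqrt(81718)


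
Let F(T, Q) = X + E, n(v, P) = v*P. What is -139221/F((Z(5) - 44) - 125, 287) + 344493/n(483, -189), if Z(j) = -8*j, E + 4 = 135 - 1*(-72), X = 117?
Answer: -158263027/360640 ≈ -438.84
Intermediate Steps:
E = 203 (E = -4 + (135 - 1*(-72)) = -4 + (135 + 72) = -4 + 207 = 203)
n(v, P) = P*v
F(T, Q) = 320 (F(T, Q) = 117 + 203 = 320)
-139221/F((Z(5) - 44) - 125, 287) + 344493/n(483, -189) = -139221/320 + 344493/((-189*483)) = -139221*1/320 + 344493/(-91287) = -139221/320 + 344493*(-1/91287) = -139221/320 - 4253/1127 = -158263027/360640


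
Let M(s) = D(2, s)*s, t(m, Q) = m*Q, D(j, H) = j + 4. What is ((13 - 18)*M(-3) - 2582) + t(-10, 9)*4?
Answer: -2852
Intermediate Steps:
D(j, H) = 4 + j
t(m, Q) = Q*m
M(s) = 6*s (M(s) = (4 + 2)*s = 6*s)
((13 - 18)*M(-3) - 2582) + t(-10, 9)*4 = ((13 - 18)*(6*(-3)) - 2582) + (9*(-10))*4 = (-5*(-18) - 2582) - 90*4 = (90 - 2582) - 360 = -2492 - 360 = -2852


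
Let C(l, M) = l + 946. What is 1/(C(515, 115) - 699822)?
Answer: -1/698361 ≈ -1.4319e-6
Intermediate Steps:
C(l, M) = 946 + l
1/(C(515, 115) - 699822) = 1/((946 + 515) - 699822) = 1/(1461 - 699822) = 1/(-698361) = -1/698361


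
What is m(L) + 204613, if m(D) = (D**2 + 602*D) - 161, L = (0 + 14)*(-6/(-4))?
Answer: 217535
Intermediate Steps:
L = 21 (L = 14*(-6*(-1/4)) = 14*(3/2) = 21)
m(D) = -161 + D**2 + 602*D
m(L) + 204613 = (-161 + 21**2 + 602*21) + 204613 = (-161 + 441 + 12642) + 204613 = 12922 + 204613 = 217535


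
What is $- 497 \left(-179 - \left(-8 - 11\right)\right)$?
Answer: $79520$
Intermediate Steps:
$- 497 \left(-179 - \left(-8 - 11\right)\right) = - 497 \left(-179 - -19\right) = - 497 \left(-179 + 19\right) = \left(-497\right) \left(-160\right) = 79520$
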